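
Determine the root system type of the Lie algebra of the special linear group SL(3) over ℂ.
This is sl(3), which has dimension 3^2 - 1 = 8 and rank 3 - 1 = 2 (a Cartan subalgebra is the diagonal traceless matrices). In the classification of classical Lie algebras, the special linear algebra sl(n+1) has type A_n; here n = 2, so the Dynkin diagram is a chain of 2 nodes with single edges (A_2). Hence the type is A_2.

A_2 (sl(3))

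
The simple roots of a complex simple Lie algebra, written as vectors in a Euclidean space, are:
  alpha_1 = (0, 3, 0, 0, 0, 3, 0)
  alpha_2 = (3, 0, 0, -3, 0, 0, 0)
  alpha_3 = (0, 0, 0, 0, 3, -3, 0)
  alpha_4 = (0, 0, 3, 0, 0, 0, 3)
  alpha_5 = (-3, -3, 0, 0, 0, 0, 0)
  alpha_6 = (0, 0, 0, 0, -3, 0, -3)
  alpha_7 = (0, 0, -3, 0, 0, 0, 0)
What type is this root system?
Compute the Cartan integers a_ij = 2(alpha_i, alpha_j)/(alpha_j, alpha_j); the resulting 7x7 Cartan matrix is
[[2, 0, -1, 0, -1, 0, 0], [0, 2, 0, 0, -1, 0, 0], [-1, 0, 2, 0, 0, -1, 0], [0, 0, 0, 2, 0, -1, -2], [-1, -1, 0, 0, 2, 0, 0], [0, 0, -1, -1, 0, 2, 0], [0, 0, 0, -1, 0, 0, 2]].
The roots have two lengths (squared-length ratio 2:1); the short ones are alpha_{7}. The associated Dynkin diagram is a chain of 7 nodes with a double edge at one end; the terminal node there is the unique short simple root (B_7), so the type is B_7 (the algebra so(15)).

B_7 (so(15))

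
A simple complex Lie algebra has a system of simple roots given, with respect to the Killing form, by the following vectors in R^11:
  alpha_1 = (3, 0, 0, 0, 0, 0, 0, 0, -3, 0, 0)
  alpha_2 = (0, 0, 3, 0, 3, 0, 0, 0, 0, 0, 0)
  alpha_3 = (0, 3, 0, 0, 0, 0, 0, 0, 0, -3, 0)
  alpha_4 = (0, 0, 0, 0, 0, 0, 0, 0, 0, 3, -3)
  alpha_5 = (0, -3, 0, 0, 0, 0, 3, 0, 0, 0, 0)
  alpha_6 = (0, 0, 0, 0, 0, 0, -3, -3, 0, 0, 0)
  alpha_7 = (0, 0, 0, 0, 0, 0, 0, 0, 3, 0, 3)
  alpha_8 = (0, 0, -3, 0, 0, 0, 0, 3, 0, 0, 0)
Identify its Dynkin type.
Compute the Cartan integers a_ij = 2(alpha_i, alpha_j)/(alpha_j, alpha_j); the resulting 8x8 Cartan matrix is
[[2, 0, 0, 0, 0, 0, -1, 0], [0, 2, 0, 0, 0, 0, 0, -1], [0, 0, 2, -1, -1, 0, 0, 0], [0, 0, -1, 2, 0, 0, -1, 0], [0, 0, -1, 0, 2, -1, 0, 0], [0, 0, 0, 0, -1, 2, 0, -1], [-1, 0, 0, -1, 0, 0, 2, 0], [0, -1, 0, 0, 0, -1, 0, 2]].
All simple roots have the same length, so the diagram is simply laced. The associated Dynkin diagram is a chain of 8 nodes with single edges (A_8), so the type is A_8 (the algebra sl(9)).

type A_8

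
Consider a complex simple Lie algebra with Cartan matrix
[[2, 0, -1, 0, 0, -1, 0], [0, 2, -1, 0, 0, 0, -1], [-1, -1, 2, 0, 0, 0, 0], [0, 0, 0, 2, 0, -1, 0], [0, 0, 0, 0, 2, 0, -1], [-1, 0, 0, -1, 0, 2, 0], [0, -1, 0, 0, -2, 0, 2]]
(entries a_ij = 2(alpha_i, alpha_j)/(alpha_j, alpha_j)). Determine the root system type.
The matrix has rank 7 with 2's on the diagonal. Reading the off-diagonal entries as Dynkin edges (a single edge where a_ij = a_ji = -1; a double or triple edge where a_ij * a_ji = 2 or 3), the diagram is a chain of 7 nodes with a double edge at one end; the terminal node there is the unique short simple root (B_7). One simple-root ordering that puts it in standard form is (alpha_4, alpha_6, alpha_1, alpha_3, alpha_2, alpha_7, alpha_5). So the algebra is type B_7, i.e. so(15).

type B_7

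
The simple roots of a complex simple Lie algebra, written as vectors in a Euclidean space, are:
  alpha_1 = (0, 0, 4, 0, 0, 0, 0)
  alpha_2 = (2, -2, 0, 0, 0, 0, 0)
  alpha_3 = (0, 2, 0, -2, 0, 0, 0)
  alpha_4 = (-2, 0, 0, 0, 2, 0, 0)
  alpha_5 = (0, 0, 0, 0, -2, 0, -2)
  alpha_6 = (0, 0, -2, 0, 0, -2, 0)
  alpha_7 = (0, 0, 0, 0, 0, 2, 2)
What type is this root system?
Compute the Cartan integers a_ij = 2(alpha_i, alpha_j)/(alpha_j, alpha_j); the resulting 7x7 Cartan matrix is
[[2, 0, 0, 0, 0, -2, 0], [0, 2, -1, -1, 0, 0, 0], [0, -1, 2, 0, 0, 0, 0], [0, -1, 0, 2, -1, 0, 0], [0, 0, 0, -1, 2, 0, -1], [-1, 0, 0, 0, 0, 2, -1], [0, 0, 0, 0, -1, -1, 2]].
The roots have two lengths (squared-length ratio 2:1); the short ones are alpha_{2,3,4,5,6,7}. The associated Dynkin diagram is a chain of 7 nodes with a double edge at one end; the terminal node there is the unique long simple root (C_7), so the type is C_7 (the algebra sp(14)).

C_7 (sp(14))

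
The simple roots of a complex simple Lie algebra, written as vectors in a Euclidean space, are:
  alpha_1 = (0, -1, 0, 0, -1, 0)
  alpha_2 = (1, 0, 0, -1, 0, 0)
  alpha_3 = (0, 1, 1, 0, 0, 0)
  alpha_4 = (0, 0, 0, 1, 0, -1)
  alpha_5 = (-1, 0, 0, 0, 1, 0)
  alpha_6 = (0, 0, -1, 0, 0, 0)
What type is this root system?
Compute the Cartan integers a_ij = 2(alpha_i, alpha_j)/(alpha_j, alpha_j); the resulting 6x6 Cartan matrix is
[[2, 0, -1, 0, -1, 0], [0, 2, 0, -1, -1, 0], [-1, 0, 2, 0, 0, -2], [0, -1, 0, 2, 0, 0], [-1, -1, 0, 0, 2, 0], [0, 0, -1, 0, 0, 2]].
The roots have two lengths (squared-length ratio 2:1); the short ones are alpha_{6}. The associated Dynkin diagram is a chain of 6 nodes with a double edge at one end; the terminal node there is the unique short simple root (B_6), so the type is B_6 (the algebra so(13)).

B6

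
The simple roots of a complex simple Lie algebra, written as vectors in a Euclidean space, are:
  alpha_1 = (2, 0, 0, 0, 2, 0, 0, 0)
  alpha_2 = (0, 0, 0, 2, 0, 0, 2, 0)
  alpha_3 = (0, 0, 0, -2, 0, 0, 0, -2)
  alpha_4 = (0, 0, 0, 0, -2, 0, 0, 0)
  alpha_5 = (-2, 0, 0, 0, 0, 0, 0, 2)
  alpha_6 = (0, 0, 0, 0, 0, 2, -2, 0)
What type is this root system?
Compute the Cartan integers a_ij = 2(alpha_i, alpha_j)/(alpha_j, alpha_j); the resulting 6x6 Cartan matrix is
[[2, 0, 0, -2, -1, 0], [0, 2, -1, 0, 0, -1], [0, -1, 2, 0, -1, 0], [-1, 0, 0, 2, 0, 0], [-1, 0, -1, 0, 2, 0], [0, -1, 0, 0, 0, 2]].
The roots have two lengths (squared-length ratio 2:1); the short ones are alpha_{4}. The associated Dynkin diagram is a chain of 6 nodes with a double edge at one end; the terminal node there is the unique short simple root (B_6), so the type is B_6 (the algebra so(13)).

type B_6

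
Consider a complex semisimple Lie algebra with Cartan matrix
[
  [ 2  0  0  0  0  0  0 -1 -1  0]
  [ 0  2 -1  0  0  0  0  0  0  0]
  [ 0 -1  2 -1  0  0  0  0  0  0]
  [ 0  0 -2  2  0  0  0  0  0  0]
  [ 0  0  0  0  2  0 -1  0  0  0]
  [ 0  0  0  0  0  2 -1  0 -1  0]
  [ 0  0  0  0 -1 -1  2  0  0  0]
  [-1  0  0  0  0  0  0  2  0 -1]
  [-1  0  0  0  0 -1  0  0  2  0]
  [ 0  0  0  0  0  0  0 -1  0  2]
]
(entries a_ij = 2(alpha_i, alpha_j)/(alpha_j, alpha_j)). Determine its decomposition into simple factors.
type A_7 ⊕ type C_3

The diagram associated to this matrix has two connected components: the simple roots {alpha_1, alpha_5, alpha_6, alpha_7, alpha_8, alpha_9, alpha_10} form a chain of 7 nodes with single edges (A_7), and {alpha_2, alpha_3, alpha_4} form a chain of 3 nodes with a double edge at one end; the terminal node there is the unique long simple root (C_3). A semisimple Lie algebra decomposes uniquely as the direct sum of simple ideals, one per connected component of its Dynkin diagram, so g ≅ A_7 ⊕ C_3 (dimension 63 + 21 = 84).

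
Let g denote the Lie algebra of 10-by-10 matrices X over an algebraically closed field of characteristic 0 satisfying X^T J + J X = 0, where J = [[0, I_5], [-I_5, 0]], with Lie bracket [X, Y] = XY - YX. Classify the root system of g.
C_5

This is sp(10), which has dimension 10(10+1)/2 = 55 and rank 10/2 = 5. In the classification of classical Lie algebras, the symplectic algebra sp(2n) has type C_n; here n = 5, so the Dynkin diagram is a chain of 5 nodes with a double edge at one end; the terminal node there is the unique long simple root (C_5). Hence the type is C_5.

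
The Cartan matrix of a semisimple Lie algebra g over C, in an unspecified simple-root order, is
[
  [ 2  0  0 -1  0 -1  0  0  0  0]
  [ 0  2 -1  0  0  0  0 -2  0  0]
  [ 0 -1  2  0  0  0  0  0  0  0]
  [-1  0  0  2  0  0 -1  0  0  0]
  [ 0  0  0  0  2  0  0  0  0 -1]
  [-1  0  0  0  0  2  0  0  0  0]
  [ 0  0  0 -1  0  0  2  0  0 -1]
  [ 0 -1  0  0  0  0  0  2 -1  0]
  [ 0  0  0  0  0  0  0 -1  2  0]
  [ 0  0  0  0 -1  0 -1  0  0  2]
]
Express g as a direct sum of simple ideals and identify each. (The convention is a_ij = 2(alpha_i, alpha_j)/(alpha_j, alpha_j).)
The diagram associated to this matrix has two connected components: the simple roots {alpha_1, alpha_4, alpha_5, alpha_6, alpha_7, alpha_10} form a chain of 6 nodes with single edges (A_6), and {alpha_2, alpha_3, alpha_8, alpha_9} form a chain of 4 nodes with a double edge between the middle two (F_4). A semisimple Lie algebra decomposes uniquely as the direct sum of simple ideals, one per connected component of its Dynkin diagram, so g ≅ A_6 ⊕ F_4 (dimension 48 + 52 = 100).

A_6 ⊕ F_4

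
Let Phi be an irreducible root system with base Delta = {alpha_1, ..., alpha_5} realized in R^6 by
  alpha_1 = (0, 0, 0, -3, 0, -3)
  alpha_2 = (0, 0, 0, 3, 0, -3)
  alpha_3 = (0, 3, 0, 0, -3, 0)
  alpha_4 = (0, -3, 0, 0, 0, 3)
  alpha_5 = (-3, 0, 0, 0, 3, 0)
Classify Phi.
D_5

Compute the Cartan integers a_ij = 2(alpha_i, alpha_j)/(alpha_j, alpha_j); the resulting 5x5 Cartan matrix is
[[2, 0, 0, -1, 0], [0, 2, 0, -1, 0], [0, 0, 2, -1, -1], [-1, -1, -1, 2, 0], [0, 0, -1, 0, 2]].
All simple roots have the same length, so the diagram is simply laced. The associated Dynkin diagram is a chain of 3 nodes with a fork of two nodes at one end (D_5), so the type is D_5 (the algebra so(10)).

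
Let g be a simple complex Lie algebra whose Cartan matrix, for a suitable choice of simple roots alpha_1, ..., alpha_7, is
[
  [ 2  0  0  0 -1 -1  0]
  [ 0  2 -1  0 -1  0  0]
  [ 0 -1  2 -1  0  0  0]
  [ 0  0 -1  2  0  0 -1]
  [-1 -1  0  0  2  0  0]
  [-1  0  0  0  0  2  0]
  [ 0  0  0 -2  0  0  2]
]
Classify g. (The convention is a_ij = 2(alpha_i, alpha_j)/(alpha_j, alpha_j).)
The matrix has rank 7 with 2's on the diagonal. Reading the off-diagonal entries as Dynkin edges (a single edge where a_ij = a_ji = -1; a double or triple edge where a_ij * a_ji = 2 or 3), the diagram is a chain of 7 nodes with a double edge at one end; the terminal node there is the unique long simple root (C_7). One simple-root ordering that puts it in standard form is (alpha_6, alpha_1, alpha_5, alpha_2, alpha_3, alpha_4, alpha_7). So the algebra is type C_7, i.e. sp(14).

C_7 (sp(14))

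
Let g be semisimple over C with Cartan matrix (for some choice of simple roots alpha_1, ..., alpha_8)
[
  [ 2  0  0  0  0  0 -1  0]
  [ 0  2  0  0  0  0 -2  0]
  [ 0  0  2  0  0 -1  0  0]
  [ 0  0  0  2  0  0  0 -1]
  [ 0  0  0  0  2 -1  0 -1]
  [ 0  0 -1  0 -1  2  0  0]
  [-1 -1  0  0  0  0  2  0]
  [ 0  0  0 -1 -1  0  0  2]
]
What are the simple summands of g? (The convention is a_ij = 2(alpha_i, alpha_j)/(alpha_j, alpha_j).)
The diagram associated to this matrix has two connected components: the simple roots {alpha_3, alpha_4, alpha_5, alpha_6, alpha_8} form a chain of 5 nodes with single edges (A_5), and {alpha_1, alpha_2, alpha_7} form a chain of 3 nodes with a double edge at one end; the terminal node there is the unique long simple root (C_3). A semisimple Lie algebra decomposes uniquely as the direct sum of simple ideals, one per connected component of its Dynkin diagram, so g ≅ A_5 ⊕ C_3 (dimension 35 + 21 = 56).

A5 + C3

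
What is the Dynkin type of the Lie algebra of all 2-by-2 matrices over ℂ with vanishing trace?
A1

This is sl(2), which has dimension 2^2 - 1 = 3 and rank 2 - 1 = 1 (a Cartan subalgebra is the diagonal traceless matrices). In the classification of classical Lie algebras, the special linear algebra sl(n+1) has type A_n; here n = 1, so the Dynkin diagram is a chain of 1 nodes with single edges (A_1). Hence the type is A_1.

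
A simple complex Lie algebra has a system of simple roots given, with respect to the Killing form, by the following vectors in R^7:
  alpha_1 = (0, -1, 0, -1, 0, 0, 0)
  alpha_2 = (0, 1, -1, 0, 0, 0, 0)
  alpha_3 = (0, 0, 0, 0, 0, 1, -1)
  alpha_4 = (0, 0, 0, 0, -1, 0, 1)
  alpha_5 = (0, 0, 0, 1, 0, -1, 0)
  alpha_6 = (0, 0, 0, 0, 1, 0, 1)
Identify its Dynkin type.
Compute the Cartan integers a_ij = 2(alpha_i, alpha_j)/(alpha_j, alpha_j); the resulting 6x6 Cartan matrix is
[[2, -1, 0, 0, -1, 0], [-1, 2, 0, 0, 0, 0], [0, 0, 2, -1, -1, -1], [0, 0, -1, 2, 0, 0], [-1, 0, -1, 0, 2, 0], [0, 0, -1, 0, 0, 2]].
All simple roots have the same length, so the diagram is simply laced. The associated Dynkin diagram is a chain of 4 nodes with a fork of two nodes at one end (D_6), so the type is D_6 (the algebra so(12)).

D_6 (so(12))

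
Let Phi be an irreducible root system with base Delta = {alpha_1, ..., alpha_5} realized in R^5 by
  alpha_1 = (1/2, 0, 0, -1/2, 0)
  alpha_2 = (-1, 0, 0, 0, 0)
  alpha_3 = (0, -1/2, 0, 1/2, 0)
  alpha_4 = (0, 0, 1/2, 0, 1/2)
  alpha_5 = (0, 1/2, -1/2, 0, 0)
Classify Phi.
type C_5

Compute the Cartan integers a_ij = 2(alpha_i, alpha_j)/(alpha_j, alpha_j); the resulting 5x5 Cartan matrix is
[[2, -1, -1, 0, 0], [-2, 2, 0, 0, 0], [-1, 0, 2, 0, -1], [0, 0, 0, 2, -1], [0, 0, -1, -1, 2]].
The roots have two lengths (squared-length ratio 2:1); the short ones are alpha_{1,3,4,5}. The associated Dynkin diagram is a chain of 5 nodes with a double edge at one end; the terminal node there is the unique long simple root (C_5), so the type is C_5 (the algebra sp(10)).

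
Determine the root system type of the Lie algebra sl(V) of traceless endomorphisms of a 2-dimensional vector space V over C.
This is sl(2), which has dimension 2^2 - 1 = 3 and rank 2 - 1 = 1 (a Cartan subalgebra is the diagonal traceless matrices). In the classification of classical Lie algebras, the special linear algebra sl(n+1) has type A_n; here n = 1, so the Dynkin diagram is a chain of 1 nodes with single edges (A_1). Hence the type is A_1.

A_1 (sl(2))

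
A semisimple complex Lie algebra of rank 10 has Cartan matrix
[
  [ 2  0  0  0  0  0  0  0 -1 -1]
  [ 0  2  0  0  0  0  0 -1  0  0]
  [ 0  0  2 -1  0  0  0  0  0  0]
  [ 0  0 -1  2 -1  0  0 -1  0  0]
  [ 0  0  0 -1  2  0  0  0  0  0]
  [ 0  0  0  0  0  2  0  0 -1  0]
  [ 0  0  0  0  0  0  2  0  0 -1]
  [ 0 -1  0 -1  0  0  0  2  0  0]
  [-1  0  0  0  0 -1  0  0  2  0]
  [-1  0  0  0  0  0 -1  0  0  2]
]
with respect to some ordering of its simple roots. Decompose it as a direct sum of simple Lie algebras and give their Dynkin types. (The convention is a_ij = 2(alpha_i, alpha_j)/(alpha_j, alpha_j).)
The diagram associated to this matrix has two connected components: the simple roots {alpha_1, alpha_6, alpha_7, alpha_9, alpha_10} form a chain of 5 nodes with single edges (A_5), and {alpha_2, alpha_3, alpha_4, alpha_5, alpha_8} form a chain of 3 nodes with a fork of two nodes at one end (D_5). A semisimple Lie algebra decomposes uniquely as the direct sum of simple ideals, one per connected component of its Dynkin diagram, so g ≅ A_5 ⊕ D_5 (dimension 35 + 45 = 80).

A5 ⊕ D5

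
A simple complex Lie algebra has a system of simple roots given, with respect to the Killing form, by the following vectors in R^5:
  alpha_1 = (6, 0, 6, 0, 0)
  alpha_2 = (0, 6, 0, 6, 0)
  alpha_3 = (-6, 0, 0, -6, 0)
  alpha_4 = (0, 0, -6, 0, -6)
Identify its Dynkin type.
type A_4

Compute the Cartan integers a_ij = 2(alpha_i, alpha_j)/(alpha_j, alpha_j); the resulting 4x4 Cartan matrix is
[[2, 0, -1, -1], [0, 2, -1, 0], [-1, -1, 2, 0], [-1, 0, 0, 2]].
All simple roots have the same length, so the diagram is simply laced. The associated Dynkin diagram is a chain of 4 nodes with single edges (A_4), so the type is A_4 (the algebra sl(5)).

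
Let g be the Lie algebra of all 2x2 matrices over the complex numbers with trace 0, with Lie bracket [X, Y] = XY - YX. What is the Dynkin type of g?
type A_1

This is sl(2), which has dimension 2^2 - 1 = 3 and rank 2 - 1 = 1 (a Cartan subalgebra is the diagonal traceless matrices). In the classification of classical Lie algebras, the special linear algebra sl(n+1) has type A_n; here n = 1, so the Dynkin diagram is a chain of 1 nodes with single edges (A_1). Hence the type is A_1.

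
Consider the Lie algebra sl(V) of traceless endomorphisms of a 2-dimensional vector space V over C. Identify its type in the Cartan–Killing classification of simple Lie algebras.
A1

This is sl(2), which has dimension 2^2 - 1 = 3 and rank 2 - 1 = 1 (a Cartan subalgebra is the diagonal traceless matrices). In the classification of classical Lie algebras, the special linear algebra sl(n+1) has type A_n; here n = 1, so the Dynkin diagram is a chain of 1 nodes with single edges (A_1). Hence the type is A_1.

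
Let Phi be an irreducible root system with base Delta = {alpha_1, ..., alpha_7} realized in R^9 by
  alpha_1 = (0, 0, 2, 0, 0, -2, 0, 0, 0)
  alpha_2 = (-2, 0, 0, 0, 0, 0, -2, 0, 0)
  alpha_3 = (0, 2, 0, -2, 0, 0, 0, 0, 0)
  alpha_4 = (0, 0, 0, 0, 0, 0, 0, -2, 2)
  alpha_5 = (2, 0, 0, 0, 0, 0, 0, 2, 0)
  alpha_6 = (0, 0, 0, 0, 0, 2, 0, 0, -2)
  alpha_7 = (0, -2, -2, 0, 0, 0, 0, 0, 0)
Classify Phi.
type A_7

Compute the Cartan integers a_ij = 2(alpha_i, alpha_j)/(alpha_j, alpha_j); the resulting 7x7 Cartan matrix is
[[2, 0, 0, 0, 0, -1, -1], [0, 2, 0, 0, -1, 0, 0], [0, 0, 2, 0, 0, 0, -1], [0, 0, 0, 2, -1, -1, 0], [0, -1, 0, -1, 2, 0, 0], [-1, 0, 0, -1, 0, 2, 0], [-1, 0, -1, 0, 0, 0, 2]].
All simple roots have the same length, so the diagram is simply laced. The associated Dynkin diagram is a chain of 7 nodes with single edges (A_7), so the type is A_7 (the algebra sl(8)).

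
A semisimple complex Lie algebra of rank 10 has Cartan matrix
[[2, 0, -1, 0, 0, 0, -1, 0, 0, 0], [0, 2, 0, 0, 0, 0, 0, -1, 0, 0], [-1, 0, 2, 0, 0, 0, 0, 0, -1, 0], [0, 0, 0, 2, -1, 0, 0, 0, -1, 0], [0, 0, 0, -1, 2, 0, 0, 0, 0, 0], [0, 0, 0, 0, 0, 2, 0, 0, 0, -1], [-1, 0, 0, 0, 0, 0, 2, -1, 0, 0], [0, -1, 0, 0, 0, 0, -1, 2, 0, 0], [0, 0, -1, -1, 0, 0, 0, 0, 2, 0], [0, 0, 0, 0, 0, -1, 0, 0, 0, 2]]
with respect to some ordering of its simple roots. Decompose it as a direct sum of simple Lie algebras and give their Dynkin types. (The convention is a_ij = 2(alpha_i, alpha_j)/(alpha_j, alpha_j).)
A_2 + A_8

The diagram associated to this matrix has two connected components: the simple roots {alpha_6, alpha_10} form a chain of 2 nodes with single edges (A_2), and {alpha_1, alpha_2, alpha_3, alpha_4, alpha_5, alpha_7, alpha_8, alpha_9} form a chain of 8 nodes with single edges (A_8). A semisimple Lie algebra decomposes uniquely as the direct sum of simple ideals, one per connected component of its Dynkin diagram, so g ≅ A_2 ⊕ A_8 (dimension 8 + 80 = 88).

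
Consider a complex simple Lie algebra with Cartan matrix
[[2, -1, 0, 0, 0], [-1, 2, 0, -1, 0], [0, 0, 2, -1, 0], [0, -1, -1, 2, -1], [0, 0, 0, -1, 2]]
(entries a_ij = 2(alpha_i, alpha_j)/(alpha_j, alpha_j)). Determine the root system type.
The matrix has rank 5 with 2's on the diagonal. Reading the off-diagonal entries as Dynkin edges (a single edge where a_ij = a_ji = -1; a double or triple edge where a_ij * a_ji = 2 or 3), the diagram is a chain of 3 nodes with a fork of two nodes at one end (D_5). One simple-root ordering that puts it in standard form is (alpha_1, alpha_2, alpha_4, alpha_5, alpha_3). So the algebra is type D_5, i.e. so(10).

D_5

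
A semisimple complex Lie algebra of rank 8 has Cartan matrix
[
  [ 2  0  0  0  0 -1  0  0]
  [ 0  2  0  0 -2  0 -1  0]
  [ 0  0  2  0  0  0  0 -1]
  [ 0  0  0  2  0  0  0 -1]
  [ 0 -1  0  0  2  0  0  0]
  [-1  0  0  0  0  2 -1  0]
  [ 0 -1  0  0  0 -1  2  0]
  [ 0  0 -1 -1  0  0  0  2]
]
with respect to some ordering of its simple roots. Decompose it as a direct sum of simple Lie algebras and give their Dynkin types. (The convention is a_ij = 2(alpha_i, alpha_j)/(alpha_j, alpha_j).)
type A_3 + type B_5

The diagram associated to this matrix has two connected components: the simple roots {alpha_3, alpha_4, alpha_8} form a chain of 3 nodes with single edges (A_3), and {alpha_1, alpha_2, alpha_5, alpha_6, alpha_7} form a chain of 5 nodes with a double edge at one end; the terminal node there is the unique short simple root (B_5). A semisimple Lie algebra decomposes uniquely as the direct sum of simple ideals, one per connected component of its Dynkin diagram, so g ≅ A_3 ⊕ B_5 (dimension 15 + 55 = 70).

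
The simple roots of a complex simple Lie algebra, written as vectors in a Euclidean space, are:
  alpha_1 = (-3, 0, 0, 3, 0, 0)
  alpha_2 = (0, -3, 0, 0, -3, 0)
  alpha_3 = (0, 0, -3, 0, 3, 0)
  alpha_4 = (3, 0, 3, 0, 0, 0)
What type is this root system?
Compute the Cartan integers a_ij = 2(alpha_i, alpha_j)/(alpha_j, alpha_j); the resulting 4x4 Cartan matrix is
[[2, 0, 0, -1], [0, 2, -1, 0], [0, -1, 2, -1], [-1, 0, -1, 2]].
All simple roots have the same length, so the diagram is simply laced. The associated Dynkin diagram is a chain of 4 nodes with single edges (A_4), so the type is A_4 (the algebra sl(5)).

A_4 (sl(5))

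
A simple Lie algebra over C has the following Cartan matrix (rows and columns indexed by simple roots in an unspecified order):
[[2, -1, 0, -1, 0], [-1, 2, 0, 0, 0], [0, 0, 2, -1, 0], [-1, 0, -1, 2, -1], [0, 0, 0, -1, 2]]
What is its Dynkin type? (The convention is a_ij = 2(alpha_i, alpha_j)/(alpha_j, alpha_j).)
The matrix has rank 5 with 2's on the diagonal. Reading the off-diagonal entries as Dynkin edges (a single edge where a_ij = a_ji = -1; a double or triple edge where a_ij * a_ji = 2 or 3), the diagram is a chain of 3 nodes with a fork of two nodes at one end (D_5). One simple-root ordering that puts it in standard form is (alpha_2, alpha_1, alpha_4, alpha_3, alpha_5). So the algebra is type D_5, i.e. so(10).

type D_5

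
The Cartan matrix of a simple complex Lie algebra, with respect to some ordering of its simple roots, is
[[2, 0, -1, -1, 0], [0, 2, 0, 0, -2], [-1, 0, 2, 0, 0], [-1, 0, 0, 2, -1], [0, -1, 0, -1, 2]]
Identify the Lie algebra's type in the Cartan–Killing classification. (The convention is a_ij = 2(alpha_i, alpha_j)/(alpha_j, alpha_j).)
C5

The matrix has rank 5 with 2's on the diagonal. Reading the off-diagonal entries as Dynkin edges (a single edge where a_ij = a_ji = -1; a double or triple edge where a_ij * a_ji = 2 or 3), the diagram is a chain of 5 nodes with a double edge at one end; the terminal node there is the unique long simple root (C_5). One simple-root ordering that puts it in standard form is (alpha_3, alpha_1, alpha_4, alpha_5, alpha_2). So the algebra is type C_5, i.e. sp(10).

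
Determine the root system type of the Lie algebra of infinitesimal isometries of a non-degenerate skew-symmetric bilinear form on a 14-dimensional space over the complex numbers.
This is sp(14), which has dimension 14(14+1)/2 = 105 and rank 14/2 = 7. In the classification of classical Lie algebras, the symplectic algebra sp(2n) has type C_n; here n = 7, so the Dynkin diagram is a chain of 7 nodes with a double edge at one end; the terminal node there is the unique long simple root (C_7). Hence the type is C_7.

C_7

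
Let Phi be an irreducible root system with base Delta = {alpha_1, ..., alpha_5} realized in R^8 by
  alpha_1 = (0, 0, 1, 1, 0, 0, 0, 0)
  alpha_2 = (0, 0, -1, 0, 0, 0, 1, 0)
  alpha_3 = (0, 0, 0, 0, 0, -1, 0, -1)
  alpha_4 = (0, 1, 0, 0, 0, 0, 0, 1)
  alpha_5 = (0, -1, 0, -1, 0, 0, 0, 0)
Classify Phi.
Compute the Cartan integers a_ij = 2(alpha_i, alpha_j)/(alpha_j, alpha_j); the resulting 5x5 Cartan matrix is
[[2, -1, 0, 0, -1], [-1, 2, 0, 0, 0], [0, 0, 2, -1, 0], [0, 0, -1, 2, -1], [-1, 0, 0, -1, 2]].
All simple roots have the same length, so the diagram is simply laced. The associated Dynkin diagram is a chain of 5 nodes with single edges (A_5), so the type is A_5 (the algebra sl(6)).

A_5 (sl(6))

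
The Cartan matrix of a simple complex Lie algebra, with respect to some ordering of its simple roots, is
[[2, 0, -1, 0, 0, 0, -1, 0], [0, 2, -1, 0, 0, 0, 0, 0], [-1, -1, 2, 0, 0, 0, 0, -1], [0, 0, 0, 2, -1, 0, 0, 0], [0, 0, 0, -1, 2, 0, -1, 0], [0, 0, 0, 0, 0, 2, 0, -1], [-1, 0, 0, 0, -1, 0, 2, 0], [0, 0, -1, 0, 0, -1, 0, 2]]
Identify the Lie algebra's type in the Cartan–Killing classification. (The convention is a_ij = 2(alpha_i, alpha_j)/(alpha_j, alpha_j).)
E8

The matrix has rank 8 with 2's on the diagonal. Reading the off-diagonal entries as Dynkin edges (a single edge where a_ij = a_ji = -1; a double or triple edge where a_ij * a_ji = 2 or 3), the diagram is a chain of 7 nodes with one extra node attached to the third node from one end (E_8). One simple-root ordering that puts it in standard form is (alpha_6, alpha_2, alpha_8, alpha_3, alpha_1, alpha_7, alpha_5, alpha_4). So the algebra is type E_8.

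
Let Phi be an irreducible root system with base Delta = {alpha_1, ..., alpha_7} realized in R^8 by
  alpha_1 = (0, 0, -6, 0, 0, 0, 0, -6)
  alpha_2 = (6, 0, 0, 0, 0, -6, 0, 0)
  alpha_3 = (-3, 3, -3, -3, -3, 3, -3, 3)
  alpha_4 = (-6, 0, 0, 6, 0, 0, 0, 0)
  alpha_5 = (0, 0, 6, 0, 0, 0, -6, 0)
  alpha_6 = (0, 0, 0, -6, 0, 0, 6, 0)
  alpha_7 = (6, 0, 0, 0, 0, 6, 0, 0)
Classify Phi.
Compute the Cartan integers a_ij = 2(alpha_i, alpha_j)/(alpha_j, alpha_j); the resulting 7x7 Cartan matrix is
[[2, 0, 0, 0, -1, 0, 0], [0, 2, -1, -1, 0, 0, 0], [0, -1, 2, 0, 0, 0, 0], [0, -1, 0, 2, 0, -1, -1], [-1, 0, 0, 0, 2, -1, 0], [0, 0, 0, -1, -1, 2, 0], [0, 0, 0, -1, 0, 0, 2]].
All simple roots have the same length, so the diagram is simply laced. The associated Dynkin diagram is a chain of 6 nodes with one extra node attached to the third node from one end (E_7), so the type is E_7.

E_7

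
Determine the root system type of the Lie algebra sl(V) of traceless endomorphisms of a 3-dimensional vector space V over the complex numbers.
This is sl(3), which has dimension 3^2 - 1 = 8 and rank 3 - 1 = 2 (a Cartan subalgebra is the diagonal traceless matrices). In the classification of classical Lie algebras, the special linear algebra sl(n+1) has type A_n; here n = 2, so the Dynkin diagram is a chain of 2 nodes with single edges (A_2). Hence the type is A_2.

A_2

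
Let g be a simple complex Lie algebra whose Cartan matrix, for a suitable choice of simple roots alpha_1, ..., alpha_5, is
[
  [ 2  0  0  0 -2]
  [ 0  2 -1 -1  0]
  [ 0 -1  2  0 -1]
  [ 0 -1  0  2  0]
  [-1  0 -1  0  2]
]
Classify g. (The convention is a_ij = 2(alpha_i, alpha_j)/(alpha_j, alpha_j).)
The matrix has rank 5 with 2's on the diagonal. Reading the off-diagonal entries as Dynkin edges (a single edge where a_ij = a_ji = -1; a double or triple edge where a_ij * a_ji = 2 or 3), the diagram is a chain of 5 nodes with a double edge at one end; the terminal node there is the unique long simple root (C_5). One simple-root ordering that puts it in standard form is (alpha_4, alpha_2, alpha_3, alpha_5, alpha_1). So the algebra is type C_5, i.e. sp(10).

C_5 (sp(10))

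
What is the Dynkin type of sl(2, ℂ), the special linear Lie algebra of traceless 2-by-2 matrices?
A_1

This is sl(2), which has dimension 2^2 - 1 = 3 and rank 2 - 1 = 1 (a Cartan subalgebra is the diagonal traceless matrices). In the classification of classical Lie algebras, the special linear algebra sl(n+1) has type A_n; here n = 1, so the Dynkin diagram is a chain of 1 nodes with single edges (A_1). Hence the type is A_1.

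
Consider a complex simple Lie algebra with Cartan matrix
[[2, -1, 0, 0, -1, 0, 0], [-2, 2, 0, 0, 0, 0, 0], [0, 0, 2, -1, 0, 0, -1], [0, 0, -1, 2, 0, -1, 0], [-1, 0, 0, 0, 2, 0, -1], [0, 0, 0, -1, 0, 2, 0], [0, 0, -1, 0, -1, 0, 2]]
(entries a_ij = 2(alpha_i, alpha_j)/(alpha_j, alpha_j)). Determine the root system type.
C_7

The matrix has rank 7 with 2's on the diagonal. Reading the off-diagonal entries as Dynkin edges (a single edge where a_ij = a_ji = -1; a double or triple edge where a_ij * a_ji = 2 or 3), the diagram is a chain of 7 nodes with a double edge at one end; the terminal node there is the unique long simple root (C_7). One simple-root ordering that puts it in standard form is (alpha_6, alpha_4, alpha_3, alpha_7, alpha_5, alpha_1, alpha_2). So the algebra is type C_7, i.e. sp(14).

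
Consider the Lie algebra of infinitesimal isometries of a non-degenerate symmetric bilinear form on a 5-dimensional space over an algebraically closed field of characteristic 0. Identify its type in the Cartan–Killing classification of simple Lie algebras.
B_2

This is so(5) with 5 odd, which has dimension 5(5-1)/2 = 10 and rank (5-1)/2 = 2. In the classification of classical Lie algebras, the orthogonal algebra so(2n+1) in an odd number of variables has type B_n; here n = 2, so the Dynkin diagram is a chain of 2 nodes with a double edge at one end; the terminal node there is the unique short simple root (B_2). Hence the type is B_2.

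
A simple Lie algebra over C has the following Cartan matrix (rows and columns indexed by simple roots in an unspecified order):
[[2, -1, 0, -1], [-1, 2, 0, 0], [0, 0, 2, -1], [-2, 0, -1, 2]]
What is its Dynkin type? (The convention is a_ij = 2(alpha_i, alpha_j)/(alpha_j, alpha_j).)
The matrix has rank 4 with 2's on the diagonal. Reading the off-diagonal entries as Dynkin edges (a single edge where a_ij = a_ji = -1; a double or triple edge where a_ij * a_ji = 2 or 3), the diagram is a chain of 4 nodes with a double edge between the middle two (F_4). One simple-root ordering that puts it in standard form is (alpha_3, alpha_4, alpha_1, alpha_2). So the algebra is type F_4.

F_4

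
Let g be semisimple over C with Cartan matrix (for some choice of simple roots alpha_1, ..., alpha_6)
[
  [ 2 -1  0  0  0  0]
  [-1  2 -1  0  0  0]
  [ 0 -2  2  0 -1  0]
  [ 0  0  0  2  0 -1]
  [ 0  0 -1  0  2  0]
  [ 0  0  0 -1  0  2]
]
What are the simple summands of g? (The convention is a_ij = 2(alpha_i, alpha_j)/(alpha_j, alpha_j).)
The diagram associated to this matrix has two connected components: the simple roots {alpha_4, alpha_6} form a chain of 2 nodes with single edges (A_2), and {alpha_1, alpha_2, alpha_3, alpha_5} form a chain of 4 nodes with a double edge between the middle two (F_4). A semisimple Lie algebra decomposes uniquely as the direct sum of simple ideals, one per connected component of its Dynkin diagram, so g ≅ A_2 ⊕ F_4 (dimension 8 + 52 = 60).

A_2 (sl(3)) ⊕ F_4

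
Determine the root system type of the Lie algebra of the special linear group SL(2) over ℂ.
This is sl(2), which has dimension 2^2 - 1 = 3 and rank 2 - 1 = 1 (a Cartan subalgebra is the diagonal traceless matrices). In the classification of classical Lie algebras, the special linear algebra sl(n+1) has type A_n; here n = 1, so the Dynkin diagram is a chain of 1 nodes with single edges (A_1). Hence the type is A_1.

type A_1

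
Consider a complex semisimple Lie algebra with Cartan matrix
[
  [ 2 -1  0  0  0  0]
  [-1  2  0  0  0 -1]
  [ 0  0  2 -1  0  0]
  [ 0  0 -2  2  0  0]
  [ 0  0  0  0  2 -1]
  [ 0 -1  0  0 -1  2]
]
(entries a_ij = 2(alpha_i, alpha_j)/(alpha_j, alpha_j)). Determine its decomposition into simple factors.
A_4 (sl(5)) + B_2 (so(5))

The diagram associated to this matrix has two connected components: the simple roots {alpha_1, alpha_2, alpha_5, alpha_6} form a chain of 4 nodes with single edges (A_4), and {alpha_3, alpha_4} form a chain of 2 nodes with a double edge at one end; the terminal node there is the unique short simple root (B_2). A semisimple Lie algebra decomposes uniquely as the direct sum of simple ideals, one per connected component of its Dynkin diagram, so g ≅ A_4 ⊕ B_2 (dimension 24 + 10 = 34).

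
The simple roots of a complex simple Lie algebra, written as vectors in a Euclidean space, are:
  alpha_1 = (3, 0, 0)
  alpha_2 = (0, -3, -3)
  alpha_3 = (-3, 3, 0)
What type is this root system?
Compute the Cartan integers a_ij = 2(alpha_i, alpha_j)/(alpha_j, alpha_j); the resulting 3x3 Cartan matrix is
[[2, 0, -1], [0, 2, -1], [-2, -1, 2]].
The roots have two lengths (squared-length ratio 2:1); the short ones are alpha_{1}. The associated Dynkin diagram is a chain of 3 nodes with a double edge at one end; the terminal node there is the unique short simple root (B_3), so the type is B_3 (the algebra so(7)).

B_3 (so(7))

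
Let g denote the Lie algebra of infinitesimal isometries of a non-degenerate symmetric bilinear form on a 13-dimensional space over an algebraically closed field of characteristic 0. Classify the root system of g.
B_6

This is so(13) with 13 odd, which has dimension 13(13-1)/2 = 78 and rank (13-1)/2 = 6. In the classification of classical Lie algebras, the orthogonal algebra so(2n+1) in an odd number of variables has type B_n; here n = 6, so the Dynkin diagram is a chain of 6 nodes with a double edge at one end; the terminal node there is the unique short simple root (B_6). Hence the type is B_6.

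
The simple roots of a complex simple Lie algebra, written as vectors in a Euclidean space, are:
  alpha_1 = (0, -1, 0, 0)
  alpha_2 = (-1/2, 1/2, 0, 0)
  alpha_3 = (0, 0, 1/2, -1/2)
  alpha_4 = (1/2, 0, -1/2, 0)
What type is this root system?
C_4 (sp(8))

Compute the Cartan integers a_ij = 2(alpha_i, alpha_j)/(alpha_j, alpha_j); the resulting 4x4 Cartan matrix is
[[2, -2, 0, 0], [-1, 2, 0, -1], [0, 0, 2, -1], [0, -1, -1, 2]].
The roots have two lengths (squared-length ratio 2:1); the short ones are alpha_{2,3,4}. The associated Dynkin diagram is a chain of 4 nodes with a double edge at one end; the terminal node there is the unique long simple root (C_4), so the type is C_4 (the algebra sp(8)).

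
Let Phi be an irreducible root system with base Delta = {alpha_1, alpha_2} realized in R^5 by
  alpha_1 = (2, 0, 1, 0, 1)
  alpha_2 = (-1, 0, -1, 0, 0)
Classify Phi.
Compute the Cartan integers a_ij = 2(alpha_i, alpha_j)/(alpha_j, alpha_j); the resulting 2x2 Cartan matrix is
[[2, -3], [-1, 2]].
The roots have two lengths (squared-length ratio 3:1); the short ones are alpha_{2}. The associated Dynkin diagram is two nodes joined by a triple edge (G_2), so the type is G_2.

G2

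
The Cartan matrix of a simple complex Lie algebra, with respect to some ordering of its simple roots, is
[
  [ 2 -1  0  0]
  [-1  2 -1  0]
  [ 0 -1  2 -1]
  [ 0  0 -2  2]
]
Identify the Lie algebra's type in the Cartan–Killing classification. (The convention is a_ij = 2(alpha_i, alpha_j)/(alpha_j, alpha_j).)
The matrix has rank 4 with 2's on the diagonal. Reading the off-diagonal entries as Dynkin edges (a single edge where a_ij = a_ji = -1; a double or triple edge where a_ij * a_ji = 2 or 3), the diagram is a chain of 4 nodes with a double edge at one end; the terminal node there is the unique long simple root (C_4). One simple-root ordering that puts it in standard form is (alpha_1, alpha_2, alpha_3, alpha_4). So the algebra is type C_4, i.e. sp(8).

C4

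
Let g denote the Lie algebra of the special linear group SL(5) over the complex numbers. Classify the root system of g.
type A_4

This is sl(5), which has dimension 5^2 - 1 = 24 and rank 5 - 1 = 4 (a Cartan subalgebra is the diagonal traceless matrices). In the classification of classical Lie algebras, the special linear algebra sl(n+1) has type A_n; here n = 4, so the Dynkin diagram is a chain of 4 nodes with single edges (A_4). Hence the type is A_4.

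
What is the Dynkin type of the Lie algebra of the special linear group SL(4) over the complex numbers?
type A_3

This is sl(4), which has dimension 4^2 - 1 = 15 and rank 4 - 1 = 3 (a Cartan subalgebra is the diagonal traceless matrices). In the classification of classical Lie algebras, the special linear algebra sl(n+1) has type A_n; here n = 3, so the Dynkin diagram is a chain of 3 nodes with single edges (A_3). Hence the type is A_3.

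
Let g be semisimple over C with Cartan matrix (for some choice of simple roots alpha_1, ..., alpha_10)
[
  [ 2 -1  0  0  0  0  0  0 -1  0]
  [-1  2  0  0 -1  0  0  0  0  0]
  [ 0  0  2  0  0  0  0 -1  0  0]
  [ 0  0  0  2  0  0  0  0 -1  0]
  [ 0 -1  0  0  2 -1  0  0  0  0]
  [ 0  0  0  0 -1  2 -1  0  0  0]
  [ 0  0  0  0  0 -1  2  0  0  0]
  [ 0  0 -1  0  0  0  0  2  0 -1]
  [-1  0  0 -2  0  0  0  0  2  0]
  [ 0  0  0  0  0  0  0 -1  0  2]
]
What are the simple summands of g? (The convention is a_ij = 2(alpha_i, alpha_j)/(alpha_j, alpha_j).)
The diagram associated to this matrix has two connected components: the simple roots {alpha_3, alpha_8, alpha_10} form a chain of 3 nodes with single edges (A_3), and {alpha_1, alpha_2, alpha_4, alpha_5, alpha_6, alpha_7, alpha_9} form a chain of 7 nodes with a double edge at one end; the terminal node there is the unique short simple root (B_7). A semisimple Lie algebra decomposes uniquely as the direct sum of simple ideals, one per connected component of its Dynkin diagram, so g ≅ A_3 ⊕ B_7 (dimension 15 + 105 = 120).

A_3 ⊕ B_7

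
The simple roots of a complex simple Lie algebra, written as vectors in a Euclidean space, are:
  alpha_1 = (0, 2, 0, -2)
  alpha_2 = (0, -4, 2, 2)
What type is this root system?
Compute the Cartan integers a_ij = 2(alpha_i, alpha_j)/(alpha_j, alpha_j); the resulting 2x2 Cartan matrix is
[[2, -1], [-3, 2]].
The roots have two lengths (squared-length ratio 3:1); the short ones are alpha_{1}. The associated Dynkin diagram is two nodes joined by a triple edge (G_2), so the type is G_2.

G_2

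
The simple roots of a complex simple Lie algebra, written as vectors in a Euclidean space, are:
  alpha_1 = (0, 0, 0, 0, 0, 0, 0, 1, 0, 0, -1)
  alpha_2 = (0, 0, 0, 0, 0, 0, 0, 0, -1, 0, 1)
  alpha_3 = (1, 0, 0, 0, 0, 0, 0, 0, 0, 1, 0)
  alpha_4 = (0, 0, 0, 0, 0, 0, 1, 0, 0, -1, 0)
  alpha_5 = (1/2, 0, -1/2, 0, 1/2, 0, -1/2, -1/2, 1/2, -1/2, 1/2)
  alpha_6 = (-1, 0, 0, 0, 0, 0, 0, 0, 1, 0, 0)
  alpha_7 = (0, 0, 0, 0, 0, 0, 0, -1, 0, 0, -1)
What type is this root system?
E_7

Compute the Cartan integers a_ij = 2(alpha_i, alpha_j)/(alpha_j, alpha_j); the resulting 7x7 Cartan matrix is
[[2, -1, 0, 0, -1, 0, 0], [-1, 2, 0, 0, 0, -1, -1], [0, 0, 2, -1, 0, -1, 0], [0, 0, -1, 2, 0, 0, 0], [-1, 0, 0, 0, 2, 0, 0], [0, -1, -1, 0, 0, 2, 0], [0, -1, 0, 0, 0, 0, 2]].
All simple roots have the same length, so the diagram is simply laced. The associated Dynkin diagram is a chain of 6 nodes with one extra node attached to the third node from one end (E_7), so the type is E_7.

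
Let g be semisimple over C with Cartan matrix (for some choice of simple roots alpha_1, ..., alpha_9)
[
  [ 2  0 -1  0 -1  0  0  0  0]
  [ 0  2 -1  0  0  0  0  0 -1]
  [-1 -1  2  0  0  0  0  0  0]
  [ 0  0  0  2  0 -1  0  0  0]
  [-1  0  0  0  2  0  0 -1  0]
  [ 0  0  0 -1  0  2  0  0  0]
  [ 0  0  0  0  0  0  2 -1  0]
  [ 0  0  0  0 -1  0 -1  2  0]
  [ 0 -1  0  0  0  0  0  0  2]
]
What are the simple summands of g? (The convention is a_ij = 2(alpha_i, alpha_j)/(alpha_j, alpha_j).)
A_2 ⊕ A_7

The diagram associated to this matrix has two connected components: the simple roots {alpha_4, alpha_6} form a chain of 2 nodes with single edges (A_2), and {alpha_1, alpha_2, alpha_3, alpha_5, alpha_7, alpha_8, alpha_9} form a chain of 7 nodes with single edges (A_7). A semisimple Lie algebra decomposes uniquely as the direct sum of simple ideals, one per connected component of its Dynkin diagram, so g ≅ A_2 ⊕ A_7 (dimension 8 + 63 = 71).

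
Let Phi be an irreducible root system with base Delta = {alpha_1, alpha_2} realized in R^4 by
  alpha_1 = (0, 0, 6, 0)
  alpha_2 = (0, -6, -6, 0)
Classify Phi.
Compute the Cartan integers a_ij = 2(alpha_i, alpha_j)/(alpha_j, alpha_j); the resulting 2x2 Cartan matrix is
[[2, -1], [-2, 2]].
The roots have two lengths (squared-length ratio 2:1); the short ones are alpha_{1}. The associated Dynkin diagram is a chain of 2 nodes with a double edge at one end; the terminal node there is the unique short simple root (B_2), so the type is B_2 (the algebra so(5)).

B_2 (so(5))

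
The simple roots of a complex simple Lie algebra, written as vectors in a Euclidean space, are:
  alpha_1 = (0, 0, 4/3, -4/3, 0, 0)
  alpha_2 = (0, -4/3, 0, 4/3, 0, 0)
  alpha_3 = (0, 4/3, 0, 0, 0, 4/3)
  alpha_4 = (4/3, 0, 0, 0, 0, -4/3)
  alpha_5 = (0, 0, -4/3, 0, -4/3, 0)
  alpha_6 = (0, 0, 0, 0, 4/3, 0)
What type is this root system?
Compute the Cartan integers a_ij = 2(alpha_i, alpha_j)/(alpha_j, alpha_j); the resulting 6x6 Cartan matrix is
[[2, -1, 0, 0, -1, 0], [-1, 2, -1, 0, 0, 0], [0, -1, 2, -1, 0, 0], [0, 0, -1, 2, 0, 0], [-1, 0, 0, 0, 2, -2], [0, 0, 0, 0, -1, 2]].
The roots have two lengths (squared-length ratio 2:1); the short ones are alpha_{6}. The associated Dynkin diagram is a chain of 6 nodes with a double edge at one end; the terminal node there is the unique short simple root (B_6), so the type is B_6 (the algebra so(13)).

type B_6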